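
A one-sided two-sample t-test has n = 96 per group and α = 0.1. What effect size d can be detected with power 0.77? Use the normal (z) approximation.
d ≈ 0.29

Minimum detectable effect (two-sample t-test, normal approximation):
d = (z_α + z_β) / √(n/2)
d = (1.282 + 0.739) / √(96/2)
d = 2.020 / 6.928
d ≈ 0.29

By Cohen's convention (0.2 small / 0.5 medium / 0.8 large): small effect.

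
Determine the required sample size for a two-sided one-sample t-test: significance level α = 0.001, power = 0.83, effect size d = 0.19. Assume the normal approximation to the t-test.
n = 500

Sample size formula (one-sample t-test, normal approximation):
n = ((z_{α/2} + z_β) / d)²

z_{α/2} = 3.291 (for α = 0.001, two-sided)
z_β = 0.954 (for power = 0.83)
d = 0.19

n = ((3.291 + 0.954) / 0.19)²
n = (22.342)²
n ≈ 499.16
Round up to the next whole number: n = 500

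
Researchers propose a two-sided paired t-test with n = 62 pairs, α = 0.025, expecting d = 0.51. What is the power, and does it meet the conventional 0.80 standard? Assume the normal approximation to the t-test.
Power ≈ 0.96; the study is adequately powered (power ≥ 0.80)

Power calculation (paired t-test, normal approximation):
z_β = d · √n - z_{α/2}
z_β = 0.51 · √62 - 2.241
z_β = 0.51 · 7.874 - 2.241
z_β = 1.774

Power = Φ(z_β) = Φ(1.774) ≈ 0.962

Effect size d = 0.51 is medium by Cohen's convention (0.2/0.5/0.8).

Threshold: power ≥ 0.80 is conventionally adequate.
Power ≈ 0.96 → the study is adequately powered (power ≥ 0.80).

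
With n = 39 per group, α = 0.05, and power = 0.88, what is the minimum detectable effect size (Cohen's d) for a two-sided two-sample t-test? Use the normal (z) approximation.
d ≈ 0.71

Minimum detectable effect (two-sample t-test, normal approximation):
d = (z_{α/2} + z_β) / √(n/2)
d = (1.960 + 1.175) / √(39/2)
d = 3.135 / 4.416
d ≈ 0.71

By Cohen's convention (0.2 small / 0.5 medium / 0.8 large): medium effect.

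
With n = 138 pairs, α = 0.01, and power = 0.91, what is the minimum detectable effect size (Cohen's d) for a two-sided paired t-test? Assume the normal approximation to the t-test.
d ≈ 0.33

Minimum detectable effect (paired t-test, normal approximation):
d = (z_{α/2} + z_β) / √n
d = (2.576 + 1.341) / √138
d = 3.917 / 11.747
d ≈ 0.33

By Cohen's convention (0.2 small / 0.5 medium / 0.8 large): small effect.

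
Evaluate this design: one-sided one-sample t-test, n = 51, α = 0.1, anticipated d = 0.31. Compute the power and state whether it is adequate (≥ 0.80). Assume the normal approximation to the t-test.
Power ≈ 0.82; the study is adequately powered (power ≥ 0.80)

Power calculation (one-sample t-test, normal approximation):
z_β = d · √n - z_α
z_β = 0.31 · √51 - 1.282
z_β = 0.31 · 7.141 - 1.282
z_β = 0.932

Power = Φ(z_β) = Φ(0.932) ≈ 0.824

Effect size d = 0.31 is small by Cohen's convention (0.2/0.5/0.8).

Threshold: power ≥ 0.80 is conventionally adequate.
Power ≈ 0.82 → the study is adequately powered (power ≥ 0.80).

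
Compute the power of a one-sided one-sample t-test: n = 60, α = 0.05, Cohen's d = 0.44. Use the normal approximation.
Power ≈ 0.96

Power calculation (one-sample t-test, normal approximation):
z_β = d · √n - z_α
z_β = 0.44 · √60 - 1.645
z_β = 0.44 · 7.746 - 1.645
z_β = 1.763

Power = Φ(z_β) = Φ(1.763) ≈ 0.961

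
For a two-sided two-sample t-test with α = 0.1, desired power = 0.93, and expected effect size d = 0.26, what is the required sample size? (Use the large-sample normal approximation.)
n = 289 per group

Sample size formula (two-sample t-test, normal approximation):
n = 2 · ((z_{α/2} + z_β) / d)²

z_{α/2} = 1.645 (for α = 0.1, two-sided)
z_β = 1.476 (for power = 0.93)
d = 0.26

n = 2 · ((1.645 + 1.476) / 0.26)²
n = 2 · (12.004)²
n ≈ 288.19
Round up to the next whole number: n = 289 per group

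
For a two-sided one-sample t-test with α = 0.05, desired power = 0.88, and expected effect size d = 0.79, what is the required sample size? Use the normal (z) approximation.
n = 16

Sample size formula (one-sample t-test, normal approximation):
n = ((z_{α/2} + z_β) / d)²

z_{α/2} = 1.960 (for α = 0.05, two-sided)
z_β = 1.175 (for power = 0.88)
d = 0.79

n = ((1.960 + 1.175) / 0.79)²
n = (3.968)²
n ≈ 15.75
Round up to the next whole number: n = 16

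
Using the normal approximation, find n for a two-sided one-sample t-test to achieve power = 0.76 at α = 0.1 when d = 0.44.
n = 29

Sample size formula (one-sample t-test, normal approximation):
n = ((z_{α/2} + z_β) / d)²

z_{α/2} = 1.645 (for α = 0.1, two-sided)
z_β = 0.706 (for power = 0.76)
d = 0.44

n = ((1.645 + 0.706) / 0.44)²
n = (5.343)²
n ≈ 28.55
Round up to the next whole number: n = 29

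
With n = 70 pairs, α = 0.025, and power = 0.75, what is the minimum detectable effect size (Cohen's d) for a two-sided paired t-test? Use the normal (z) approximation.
d ≈ 0.35

Minimum detectable effect (paired t-test, normal approximation):
d = (z_{α/2} + z_β) / √n
d = (2.241 + 0.674) / √70
d = 2.916 / 8.367
d ≈ 0.35

By Cohen's convention (0.2 small / 0.5 medium / 0.8 large): small effect.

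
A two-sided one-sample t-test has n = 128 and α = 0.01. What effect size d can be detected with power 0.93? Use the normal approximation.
d ≈ 0.36

Minimum detectable effect (one-sample t-test, normal approximation):
d = (z_{α/2} + z_β) / √n
d = (2.576 + 1.476) / √128
d = 4.052 / 11.314
d ≈ 0.36

By Cohen's convention (0.2 small / 0.5 medium / 0.8 large): small effect.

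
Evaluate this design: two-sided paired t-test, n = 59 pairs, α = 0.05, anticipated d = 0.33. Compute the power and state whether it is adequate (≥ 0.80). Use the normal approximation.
Power ≈ 0.72; the study is underpowered (power < 0.80)

Power calculation (paired t-test, normal approximation):
z_β = d · √n - z_{α/2}
z_β = 0.33 · √59 - 1.960
z_β = 0.33 · 7.681 - 1.960
z_β = 0.575

Power = Φ(z_β) = Φ(0.575) ≈ 0.717

Effect size d = 0.33 is small by Cohen's convention (0.2/0.5/0.8).

Threshold: power ≥ 0.80 is conventionally adequate.
Power ≈ 0.72 → the study is underpowered (power < 0.80).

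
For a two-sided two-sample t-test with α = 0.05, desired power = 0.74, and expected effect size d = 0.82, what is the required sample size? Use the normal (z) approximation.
n = 21 per group

Sample size formula (two-sample t-test, normal approximation):
n = 2 · ((z_{α/2} + z_β) / d)²

z_{α/2} = 1.960 (for α = 0.05, two-sided)
z_β = 0.643 (for power = 0.74)
d = 0.82

n = 2 · ((1.960 + 0.643) / 0.82)²
n = 2 · (3.174)²
n ≈ 20.15
Round up to the next whole number: n = 21 per group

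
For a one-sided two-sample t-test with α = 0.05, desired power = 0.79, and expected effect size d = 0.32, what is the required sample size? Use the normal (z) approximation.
n = 118 per group

Sample size formula (two-sample t-test, normal approximation):
n = 2 · ((z_α + z_β) / d)²

z_α = 1.645 (for α = 0.05, one-sided)
z_β = 0.806 (for power = 0.79)
d = 0.32

n = 2 · ((1.645 + 0.806) / 0.32)²
n = 2 · (7.659)²
n ≈ 117.32
Round up to the next whole number: n = 118 per group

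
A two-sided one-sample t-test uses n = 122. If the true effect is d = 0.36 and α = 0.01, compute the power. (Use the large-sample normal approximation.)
Power ≈ 0.92

Power calculation (one-sample t-test, normal approximation):
z_β = d · √n - z_{α/2}
z_β = 0.36 · √122 - 2.576
z_β = 0.36 · 11.045 - 2.576
z_β = 1.401

Power = Φ(z_β) = Φ(1.401) ≈ 0.919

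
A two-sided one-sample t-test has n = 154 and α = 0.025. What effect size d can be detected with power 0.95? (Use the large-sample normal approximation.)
d ≈ 0.31

Minimum detectable effect (one-sample t-test, normal approximation):
d = (z_{α/2} + z_β) / √n
d = (2.241 + 1.645) / √154
d = 3.886 / 12.410
d ≈ 0.31

By Cohen's convention (0.2 small / 0.5 medium / 0.8 large): small effect.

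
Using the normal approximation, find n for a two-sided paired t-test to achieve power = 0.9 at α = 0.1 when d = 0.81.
n = 14 pairs

Sample size formula (paired t-test, normal approximation):
n = ((z_{α/2} + z_β) / d)²

z_{α/2} = 1.645 (for α = 0.1, two-sided)
z_β = 1.282 (for power = 0.9)
d = 0.81

n = ((1.645 + 1.282) / 0.81)²
n = (3.614)²
n ≈ 13.06
Round up to the next whole number: n = 14 pairs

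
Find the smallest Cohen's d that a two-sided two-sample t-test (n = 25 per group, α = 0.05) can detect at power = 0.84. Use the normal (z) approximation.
d ≈ 0.84

Minimum detectable effect (two-sample t-test, normal approximation):
d = (z_{α/2} + z_β) / √(n/2)
d = (1.960 + 0.994) / √(25/2)
d = 2.954 / 3.536
d ≈ 0.84

By Cohen's convention (0.2 small / 0.5 medium / 0.8 large): large effect.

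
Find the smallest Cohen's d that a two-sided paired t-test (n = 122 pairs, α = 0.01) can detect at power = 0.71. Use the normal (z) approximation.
d ≈ 0.28

Minimum detectable effect (paired t-test, normal approximation):
d = (z_{α/2} + z_β) / √n
d = (2.576 + 0.553) / √122
d = 3.129 / 11.045
d ≈ 0.28

By Cohen's convention (0.2 small / 0.5 medium / 0.8 large): small effect.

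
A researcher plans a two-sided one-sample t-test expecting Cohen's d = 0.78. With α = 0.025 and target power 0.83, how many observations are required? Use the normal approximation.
n = 17

Sample size formula (one-sample t-test, normal approximation):
n = ((z_{α/2} + z_β) / d)²

z_{α/2} = 2.241 (for α = 0.025, two-sided)
z_β = 0.954 (for power = 0.83)
d = 0.78

n = ((2.241 + 0.954) / 0.78)²
n = (4.096)²
n ≈ 16.78
Round up to the next whole number: n = 17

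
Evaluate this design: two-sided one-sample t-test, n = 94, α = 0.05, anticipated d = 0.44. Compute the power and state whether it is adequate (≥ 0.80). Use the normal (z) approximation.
Power ≈ 0.99; the study is adequately powered (power ≥ 0.80)

Power calculation (one-sample t-test, normal approximation):
z_β = d · √n - z_{α/2}
z_β = 0.44 · √94 - 1.960
z_β = 0.44 · 9.695 - 1.960
z_β = 2.306

Power = Φ(z_β) = Φ(2.306) ≈ 0.989

Effect size d = 0.44 is small by Cohen's convention (0.2/0.5/0.8).

Threshold: power ≥ 0.80 is conventionally adequate.
Power ≈ 0.99 → the study is adequately powered (power ≥ 0.80).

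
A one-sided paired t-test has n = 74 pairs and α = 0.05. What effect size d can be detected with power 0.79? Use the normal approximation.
d ≈ 0.28

Minimum detectable effect (paired t-test, normal approximation):
d = (z_α + z_β) / √n
d = (1.645 + 0.806) / √74
d = 2.451 / 8.602
d ≈ 0.28

By Cohen's convention (0.2 small / 0.5 medium / 0.8 large): small effect.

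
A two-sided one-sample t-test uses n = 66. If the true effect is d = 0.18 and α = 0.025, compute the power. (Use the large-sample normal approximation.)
Power ≈ 0.22

Power calculation (one-sample t-test, normal approximation):
z_β = d · √n - z_{α/2}
z_β = 0.18 · √66 - 2.241
z_β = 0.18 · 8.124 - 2.241
z_β = -0.779

Power = Φ(z_β) = Φ(-0.779) ≈ 0.218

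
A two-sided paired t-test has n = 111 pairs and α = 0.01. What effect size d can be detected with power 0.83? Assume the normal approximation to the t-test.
d ≈ 0.34

Minimum detectable effect (paired t-test, normal approximation):
d = (z_{α/2} + z_β) / √n
d = (2.576 + 0.954) / √111
d = 3.530 / 10.536
d ≈ 0.34

By Cohen's convention (0.2 small / 0.5 medium / 0.8 large): small effect.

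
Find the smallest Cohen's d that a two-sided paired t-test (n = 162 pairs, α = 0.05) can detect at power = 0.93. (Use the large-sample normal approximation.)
d ≈ 0.27

Minimum detectable effect (paired t-test, normal approximation):
d = (z_{α/2} + z_β) / √n
d = (1.960 + 1.476) / √162
d = 3.436 / 12.728
d ≈ 0.27

By Cohen's convention (0.2 small / 0.5 medium / 0.8 large): small effect.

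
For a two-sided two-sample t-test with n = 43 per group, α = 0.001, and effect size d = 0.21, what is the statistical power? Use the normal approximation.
Power ≈ 0.01

Power calculation (two-sample t-test, normal approximation):
z_β = d · √(n/2) - z_{α/2}
z_β = 0.21 · √(43/2) - 3.291
z_β = 0.21 · 4.637 - 3.291
z_β = -2.317

Power = Φ(z_β) = Φ(-2.317) ≈ 0.010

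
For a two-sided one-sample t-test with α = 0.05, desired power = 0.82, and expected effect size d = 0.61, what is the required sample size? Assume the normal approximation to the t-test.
n = 23

Sample size formula (one-sample t-test, normal approximation):
n = ((z_{α/2} + z_β) / d)²

z_{α/2} = 1.960 (for α = 0.05, two-sided)
z_β = 0.915 (for power = 0.82)
d = 0.61

n = ((1.960 + 0.915) / 0.61)²
n = (4.713)²
n ≈ 22.21
Round up to the next whole number: n = 23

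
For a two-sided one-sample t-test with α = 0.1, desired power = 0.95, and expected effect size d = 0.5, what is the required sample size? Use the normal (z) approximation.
n = 44

Sample size formula (one-sample t-test, normal approximation):
n = ((z_{α/2} + z_β) / d)²

z_{α/2} = 1.645 (for α = 0.1, two-sided)
z_β = 1.645 (for power = 0.95)
d = 0.5

n = ((1.645 + 1.645) / 0.5)²
n = (6.580)²
n ≈ 43.30
Round up to the next whole number: n = 44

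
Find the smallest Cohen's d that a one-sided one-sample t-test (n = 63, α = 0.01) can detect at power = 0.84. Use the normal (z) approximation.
d ≈ 0.42

Minimum detectable effect (one-sample t-test, normal approximation):
d = (z_α + z_β) / √n
d = (2.326 + 0.994) / √63
d = 3.321 / 7.937
d ≈ 0.42

By Cohen's convention (0.2 small / 0.5 medium / 0.8 large): small effect.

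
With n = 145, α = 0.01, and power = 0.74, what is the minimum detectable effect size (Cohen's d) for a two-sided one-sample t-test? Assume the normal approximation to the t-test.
d ≈ 0.27

Minimum detectable effect (one-sample t-test, normal approximation):
d = (z_{α/2} + z_β) / √n
d = (2.576 + 0.643) / √145
d = 3.219 / 12.042
d ≈ 0.27

By Cohen's convention (0.2 small / 0.5 medium / 0.8 large): small effect.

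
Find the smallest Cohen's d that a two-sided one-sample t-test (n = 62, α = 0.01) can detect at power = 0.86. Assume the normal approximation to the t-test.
d ≈ 0.46

Minimum detectable effect (one-sample t-test, normal approximation):
d = (z_{α/2} + z_β) / √n
d = (2.576 + 1.080) / √62
d = 3.656 / 7.874
d ≈ 0.46

By Cohen's convention (0.2 small / 0.5 medium / 0.8 large): small effect.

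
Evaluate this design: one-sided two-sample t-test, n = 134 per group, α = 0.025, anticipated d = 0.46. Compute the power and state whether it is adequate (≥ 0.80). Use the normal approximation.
Power ≈ 0.96; the study is adequately powered (power ≥ 0.80)

Power calculation (two-sample t-test, normal approximation):
z_β = d · √(n/2) - z_α
z_β = 0.46 · √(134/2) - 1.960
z_β = 0.46 · 8.185 - 1.960
z_β = 1.805

Power = Φ(z_β) = Φ(1.805) ≈ 0.964

Effect size d = 0.46 is small by Cohen's convention (0.2/0.5/0.8).

Threshold: power ≥ 0.80 is conventionally adequate.
Power ≈ 0.96 → the study is adequately powered (power ≥ 0.80).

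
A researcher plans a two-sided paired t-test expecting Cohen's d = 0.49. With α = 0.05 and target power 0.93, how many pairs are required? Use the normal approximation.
n = 50 pairs

Sample size formula (paired t-test, normal approximation):
n = ((z_{α/2} + z_β) / d)²

z_{α/2} = 1.960 (for α = 0.05, two-sided)
z_β = 1.476 (for power = 0.93)
d = 0.49

n = ((1.960 + 1.476) / 0.49)²
n = (7.012)²
n ≈ 49.17
Round up to the next whole number: n = 50 pairs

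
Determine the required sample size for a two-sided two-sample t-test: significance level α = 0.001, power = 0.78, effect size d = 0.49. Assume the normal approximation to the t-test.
n = 138 per group

Sample size formula (two-sample t-test, normal approximation):
n = 2 · ((z_{α/2} + z_β) / d)²

z_{α/2} = 3.291 (for α = 0.001, two-sided)
z_β = 0.772 (for power = 0.78)
d = 0.49

n = 2 · ((3.291 + 0.772) / 0.49)²
n = 2 · (8.292)²
n ≈ 137.51
Round up to the next whole number: n = 138 per group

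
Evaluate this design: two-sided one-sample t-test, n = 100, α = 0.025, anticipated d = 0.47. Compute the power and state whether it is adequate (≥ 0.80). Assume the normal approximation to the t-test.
Power ≈ 0.99; the study is adequately powered (power ≥ 0.80)

Power calculation (one-sample t-test, normal approximation):
z_β = d · √n - z_{α/2}
z_β = 0.47 · √100 - 2.241
z_β = 0.47 · 10.000 - 2.241
z_β = 2.459

Power = Φ(z_β) = Φ(2.459) ≈ 0.993

Effect size d = 0.47 is small by Cohen's convention (0.2/0.5/0.8).

Threshold: power ≥ 0.80 is conventionally adequate.
Power ≈ 0.99 → the study is adequately powered (power ≥ 0.80).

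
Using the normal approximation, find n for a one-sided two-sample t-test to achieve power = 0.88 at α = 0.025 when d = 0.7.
n = 41 per group

Sample size formula (two-sample t-test, normal approximation):
n = 2 · ((z_α + z_β) / d)²

z_α = 1.960 (for α = 0.025, one-sided)
z_β = 1.175 (for power = 0.88)
d = 0.7

n = 2 · ((1.960 + 1.175) / 0.7)²
n = 2 · (4.479)²
n ≈ 40.12
Round up to the next whole number: n = 41 per group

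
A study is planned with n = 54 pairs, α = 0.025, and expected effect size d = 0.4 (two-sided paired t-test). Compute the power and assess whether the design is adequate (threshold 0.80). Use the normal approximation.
Power ≈ 0.76; the study is underpowered (power < 0.80)

Power calculation (paired t-test, normal approximation):
z_β = d · √n - z_{α/2}
z_β = 0.4 · √54 - 2.241
z_β = 0.4 · 7.348 - 2.241
z_β = 0.698

Power = Φ(z_β) = Φ(0.698) ≈ 0.757

Effect size d = 0.4 is small by Cohen's convention (0.2/0.5/0.8).

Threshold: power ≥ 0.80 is conventionally adequate.
Power ≈ 0.76 → the study is underpowered (power < 0.80).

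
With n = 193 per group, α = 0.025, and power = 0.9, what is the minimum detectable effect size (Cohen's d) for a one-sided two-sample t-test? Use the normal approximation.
d ≈ 0.33

Minimum detectable effect (two-sample t-test, normal approximation):
d = (z_α + z_β) / √(n/2)
d = (1.960 + 1.282) / √(193/2)
d = 3.242 / 9.823
d ≈ 0.33

By Cohen's convention (0.2 small / 0.5 medium / 0.8 large): small effect.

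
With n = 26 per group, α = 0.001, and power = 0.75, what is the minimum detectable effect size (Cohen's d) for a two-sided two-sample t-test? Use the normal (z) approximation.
d ≈ 1.10

Minimum detectable effect (two-sample t-test, normal approximation):
d = (z_{α/2} + z_β) / √(n/2)
d = (3.291 + 0.674) / √(26/2)
d = 3.965 / 3.606
d ≈ 1.10

By Cohen's convention (0.2 small / 0.5 medium / 0.8 large): large effect.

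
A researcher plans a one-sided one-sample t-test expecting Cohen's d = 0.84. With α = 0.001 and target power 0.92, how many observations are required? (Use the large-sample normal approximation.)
n = 29

Sample size formula (one-sample t-test, normal approximation):
n = ((z_α + z_β) / d)²

z_α = 3.090 (for α = 0.001, one-sided)
z_β = 1.405 (for power = 0.92)
d = 0.84

n = ((3.090 + 1.405) / 0.84)²
n = (5.351)²
n ≈ 28.63
Round up to the next whole number: n = 29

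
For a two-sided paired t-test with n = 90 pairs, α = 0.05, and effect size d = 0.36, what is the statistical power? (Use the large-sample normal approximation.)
Power ≈ 0.93

Power calculation (paired t-test, normal approximation):
z_β = d · √n - z_{α/2}
z_β = 0.36 · √90 - 1.960
z_β = 0.36 · 9.487 - 1.960
z_β = 1.455

Power = Φ(z_β) = Φ(1.455) ≈ 0.927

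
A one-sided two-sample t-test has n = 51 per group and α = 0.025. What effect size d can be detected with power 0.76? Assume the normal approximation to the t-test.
d ≈ 0.53

Minimum detectable effect (two-sample t-test, normal approximation):
d = (z_α + z_β) / √(n/2)
d = (1.960 + 0.706) / √(51/2)
d = 2.666 / 5.050
d ≈ 0.53

By Cohen's convention (0.2 small / 0.5 medium / 0.8 large): medium effect.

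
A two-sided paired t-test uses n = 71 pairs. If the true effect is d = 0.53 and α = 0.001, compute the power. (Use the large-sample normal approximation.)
Power ≈ 0.88

Power calculation (paired t-test, normal approximation):
z_β = d · √n - z_{α/2}
z_β = 0.53 · √71 - 3.291
z_β = 0.53 · 8.426 - 3.291
z_β = 1.175

Power = Φ(z_β) = Φ(1.175) ≈ 0.880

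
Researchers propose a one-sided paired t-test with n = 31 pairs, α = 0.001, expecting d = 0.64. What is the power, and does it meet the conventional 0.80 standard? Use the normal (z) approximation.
Power ≈ 0.68; the study is underpowered (power < 0.80)

Power calculation (paired t-test, normal approximation):
z_β = d · √n - z_α
z_β = 0.64 · √31 - 3.090
z_β = 0.64 · 5.568 - 3.090
z_β = 0.473

Power = Φ(z_β) = Φ(0.473) ≈ 0.682

Effect size d = 0.64 is medium by Cohen's convention (0.2/0.5/0.8).

Threshold: power ≥ 0.80 is conventionally adequate.
Power ≈ 0.68 → the study is underpowered (power < 0.80).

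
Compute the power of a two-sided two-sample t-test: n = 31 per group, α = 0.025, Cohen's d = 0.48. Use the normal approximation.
Power ≈ 0.36

Power calculation (two-sample t-test, normal approximation):
z_β = d · √(n/2) - z_{α/2}
z_β = 0.48 · √(31/2) - 2.241
z_β = 0.48 · 3.937 - 2.241
z_β = -0.352

Power = Φ(z_β) = Φ(-0.352) ≈ 0.363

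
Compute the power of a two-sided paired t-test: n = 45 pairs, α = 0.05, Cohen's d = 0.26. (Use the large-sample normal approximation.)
Power ≈ 0.41

Power calculation (paired t-test, normal approximation):
z_β = d · √n - z_{α/2}
z_β = 0.26 · √45 - 1.960
z_β = 0.26 · 6.708 - 1.960
z_β = -0.216

Power = Φ(z_β) = Φ(-0.216) ≈ 0.415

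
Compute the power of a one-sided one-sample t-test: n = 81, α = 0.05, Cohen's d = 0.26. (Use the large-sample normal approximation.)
Power ≈ 0.76

Power calculation (one-sample t-test, normal approximation):
z_β = d · √n - z_α
z_β = 0.26 · √81 - 1.645
z_β = 0.26 · 9.000 - 1.645
z_β = 0.695

Power = Φ(z_β) = Φ(0.695) ≈ 0.757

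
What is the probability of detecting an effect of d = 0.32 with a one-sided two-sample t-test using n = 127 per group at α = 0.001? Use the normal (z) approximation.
Power ≈ 0.29

Power calculation (two-sample t-test, normal approximation):
z_β = d · √(n/2) - z_α
z_β = 0.32 · √(127/2) - 3.090
z_β = 0.32 · 7.969 - 3.090
z_β = -0.540

Power = Φ(z_β) = Φ(-0.540) ≈ 0.295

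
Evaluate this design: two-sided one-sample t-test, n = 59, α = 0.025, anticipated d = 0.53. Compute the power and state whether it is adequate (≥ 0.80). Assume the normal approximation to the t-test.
Power ≈ 0.97; the study is adequately powered (power ≥ 0.80)

Power calculation (one-sample t-test, normal approximation):
z_β = d · √n - z_{α/2}
z_β = 0.53 · √59 - 2.241
z_β = 0.53 · 7.681 - 2.241
z_β = 1.830

Power = Φ(z_β) = Φ(1.830) ≈ 0.966

Effect size d = 0.53 is medium by Cohen's convention (0.2/0.5/0.8).

Threshold: power ≥ 0.80 is conventionally adequate.
Power ≈ 0.97 → the study is adequately powered (power ≥ 0.80).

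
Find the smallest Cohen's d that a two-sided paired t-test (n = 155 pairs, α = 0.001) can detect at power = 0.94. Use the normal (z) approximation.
d ≈ 0.39

Minimum detectable effect (paired t-test, normal approximation):
d = (z_{α/2} + z_β) / √n
d = (3.291 + 1.555) / √155
d = 4.845 / 12.450
d ≈ 0.39

By Cohen's convention (0.2 small / 0.5 medium / 0.8 large): small effect.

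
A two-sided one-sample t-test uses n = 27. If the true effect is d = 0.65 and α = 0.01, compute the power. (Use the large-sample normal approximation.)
Power ≈ 0.79

Power calculation (one-sample t-test, normal approximation):
z_β = d · √n - z_{α/2}
z_β = 0.65 · √27 - 2.576
z_β = 0.65 · 5.196 - 2.576
z_β = 0.802

Power = Φ(z_β) = Φ(0.802) ≈ 0.789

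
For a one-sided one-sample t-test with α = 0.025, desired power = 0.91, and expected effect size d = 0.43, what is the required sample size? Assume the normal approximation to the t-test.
n = 59

Sample size formula (one-sample t-test, normal approximation):
n = ((z_α + z_β) / d)²

z_α = 1.960 (for α = 0.025, one-sided)
z_β = 1.341 (for power = 0.91)
d = 0.43

n = ((1.960 + 1.341) / 0.43)²
n = (7.677)²
n ≈ 58.94
Round up to the next whole number: n = 59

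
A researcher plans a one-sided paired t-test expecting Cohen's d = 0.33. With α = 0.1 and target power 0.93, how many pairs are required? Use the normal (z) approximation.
n = 70 pairs

Sample size formula (paired t-test, normal approximation):
n = ((z_α + z_β) / d)²

z_α = 1.282 (for α = 0.1, one-sided)
z_β = 1.476 (for power = 0.93)
d = 0.33

n = ((1.282 + 1.476) / 0.33)²
n = (8.358)²
n ≈ 69.86
Round up to the next whole number: n = 70 pairs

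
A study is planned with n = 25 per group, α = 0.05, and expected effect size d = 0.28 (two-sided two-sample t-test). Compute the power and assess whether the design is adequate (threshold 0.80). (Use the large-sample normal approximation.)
Power ≈ 0.17; the study is underpowered (power < 0.80)

Power calculation (two-sample t-test, normal approximation):
z_β = d · √(n/2) - z_{α/2}
z_β = 0.28 · √(25/2) - 1.960
z_β = 0.28 · 3.536 - 1.960
z_β = -0.970

Power = Φ(z_β) = Φ(-0.970) ≈ 0.166

Effect size d = 0.28 is small by Cohen's convention (0.2/0.5/0.8).

Threshold: power ≥ 0.80 is conventionally adequate.
Power ≈ 0.17 → the study is underpowered (power < 0.80).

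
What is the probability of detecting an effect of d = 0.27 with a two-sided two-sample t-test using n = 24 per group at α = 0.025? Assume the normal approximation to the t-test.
Power ≈ 0.10

Power calculation (two-sample t-test, normal approximation):
z_β = d · √(n/2) - z_{α/2}
z_β = 0.27 · √(24/2) - 2.241
z_β = 0.27 · 3.464 - 2.241
z_β = -1.306

Power = Φ(z_β) = Φ(-1.306) ≈ 0.096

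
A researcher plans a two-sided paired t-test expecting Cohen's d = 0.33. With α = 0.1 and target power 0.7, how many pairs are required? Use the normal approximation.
n = 44 pairs

Sample size formula (paired t-test, normal approximation):
n = ((z_{α/2} + z_β) / d)²

z_{α/2} = 1.645 (for α = 0.1, two-sided)
z_β = 0.524 (for power = 0.7)
d = 0.33

n = ((1.645 + 0.524) / 0.33)²
n = (6.573)²
n ≈ 43.20
Round up to the next whole number: n = 44 pairs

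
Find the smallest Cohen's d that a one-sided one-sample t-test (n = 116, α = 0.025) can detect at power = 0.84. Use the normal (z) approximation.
d ≈ 0.27

Minimum detectable effect (one-sample t-test, normal approximation):
d = (z_α + z_β) / √n
d = (1.960 + 0.994) / √116
d = 2.954 / 10.770
d ≈ 0.27

By Cohen's convention (0.2 small / 0.5 medium / 0.8 large): small effect.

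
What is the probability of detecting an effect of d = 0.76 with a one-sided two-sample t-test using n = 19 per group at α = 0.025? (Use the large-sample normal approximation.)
Power ≈ 0.65

Power calculation (two-sample t-test, normal approximation):
z_β = d · √(n/2) - z_α
z_β = 0.76 · √(19/2) - 1.960
z_β = 0.76 · 3.082 - 1.960
z_β = 0.383

Power = Φ(z_β) = Φ(0.383) ≈ 0.649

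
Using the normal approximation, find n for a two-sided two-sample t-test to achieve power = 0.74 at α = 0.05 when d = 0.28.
n = 173 per group

Sample size formula (two-sample t-test, normal approximation):
n = 2 · ((z_{α/2} + z_β) / d)²

z_{α/2} = 1.960 (for α = 0.05, two-sided)
z_β = 0.643 (for power = 0.74)
d = 0.28

n = 2 · ((1.960 + 0.643) / 0.28)²
n = 2 · (9.296)²
n ≈ 172.83
Round up to the next whole number: n = 173 per group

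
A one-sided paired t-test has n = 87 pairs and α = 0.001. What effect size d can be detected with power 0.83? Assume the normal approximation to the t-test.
d ≈ 0.43

Minimum detectable effect (paired t-test, normal approximation):
d = (z_α + z_β) / √n
d = (3.090 + 0.954) / √87
d = 4.044 / 9.327
d ≈ 0.43

By Cohen's convention (0.2 small / 0.5 medium / 0.8 large): small effect.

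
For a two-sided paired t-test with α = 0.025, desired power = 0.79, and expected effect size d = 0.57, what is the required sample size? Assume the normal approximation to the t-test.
n = 29 pairs

Sample size formula (paired t-test, normal approximation):
n = ((z_{α/2} + z_β) / d)²

z_{α/2} = 2.241 (for α = 0.025, two-sided)
z_β = 0.806 (for power = 0.79)
d = 0.57

n = ((2.241 + 0.806) / 0.57)²
n = (5.346)²
n ≈ 28.58
Round up to the next whole number: n = 29 pairs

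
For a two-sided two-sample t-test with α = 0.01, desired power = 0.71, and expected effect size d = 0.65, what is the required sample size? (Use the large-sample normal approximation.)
n = 47 per group

Sample size formula (two-sample t-test, normal approximation):
n = 2 · ((z_{α/2} + z_β) / d)²

z_{α/2} = 2.576 (for α = 0.01, two-sided)
z_β = 0.553 (for power = 0.71)
d = 0.65

n = 2 · ((2.576 + 0.553) / 0.65)²
n = 2 · (4.814)²
n ≈ 46.35
Round up to the next whole number: n = 47 per group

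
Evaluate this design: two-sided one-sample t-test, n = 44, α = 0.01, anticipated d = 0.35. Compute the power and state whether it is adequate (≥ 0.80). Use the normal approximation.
Power ≈ 0.40; the study is underpowered (power < 0.80)

Power calculation (one-sample t-test, normal approximation):
z_β = d · √n - z_{α/2}
z_β = 0.35 · √44 - 2.576
z_β = 0.35 · 6.633 - 2.576
z_β = -0.254

Power = Φ(z_β) = Φ(-0.254) ≈ 0.400

Effect size d = 0.35 is small by Cohen's convention (0.2/0.5/0.8).

Threshold: power ≥ 0.80 is conventionally adequate.
Power ≈ 0.40 → the study is underpowered (power < 0.80).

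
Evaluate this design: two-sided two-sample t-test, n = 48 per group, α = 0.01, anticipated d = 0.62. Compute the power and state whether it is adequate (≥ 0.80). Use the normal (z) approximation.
Power ≈ 0.68; the study is underpowered (power < 0.80)

Power calculation (two-sample t-test, normal approximation):
z_β = d · √(n/2) - z_{α/2}
z_β = 0.62 · √(48/2) - 2.576
z_β = 0.62 · 4.899 - 2.576
z_β = 0.462

Power = Φ(z_β) = Φ(0.462) ≈ 0.678

Effect size d = 0.62 is medium by Cohen's convention (0.2/0.5/0.8).

Threshold: power ≥ 0.80 is conventionally adequate.
Power ≈ 0.68 → the study is underpowered (power < 0.80).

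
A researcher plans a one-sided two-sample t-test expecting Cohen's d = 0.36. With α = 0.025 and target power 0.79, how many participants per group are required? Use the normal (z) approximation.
n = 119 per group

Sample size formula (two-sample t-test, normal approximation):
n = 2 · ((z_α + z_β) / d)²

z_α = 1.960 (for α = 0.025, one-sided)
z_β = 0.806 (for power = 0.79)
d = 0.36

n = 2 · ((1.960 + 0.806) / 0.36)²
n = 2 · (7.683)²
n ≈ 118.06
Round up to the next whole number: n = 119 per group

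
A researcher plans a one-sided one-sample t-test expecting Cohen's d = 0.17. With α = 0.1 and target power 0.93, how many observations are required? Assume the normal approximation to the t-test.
n = 264

Sample size formula (one-sample t-test, normal approximation):
n = ((z_α + z_β) / d)²

z_α = 1.282 (for α = 0.1, one-sided)
z_β = 1.476 (for power = 0.93)
d = 0.17

n = ((1.282 + 1.476) / 0.17)²
n = (16.224)²
n ≈ 263.22
Round up to the next whole number: n = 264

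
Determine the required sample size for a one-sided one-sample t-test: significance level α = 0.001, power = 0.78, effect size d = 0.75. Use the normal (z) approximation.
n = 27

Sample size formula (one-sample t-test, normal approximation):
n = ((z_α + z_β) / d)²

z_α = 3.090 (for α = 0.001, one-sided)
z_β = 0.772 (for power = 0.78)
d = 0.75

n = ((3.090 + 0.772) / 0.75)²
n = (5.149)²
n ≈ 26.51
Round up to the next whole number: n = 27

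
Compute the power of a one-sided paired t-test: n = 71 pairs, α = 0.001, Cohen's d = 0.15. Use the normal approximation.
Power ≈ 0.03

Power calculation (paired t-test, normal approximation):
z_β = d · √n - z_α
z_β = 0.15 · √71 - 3.090
z_β = 0.15 · 8.426 - 3.090
z_β = -1.826

Power = Φ(z_β) = Φ(-1.826) ≈ 0.034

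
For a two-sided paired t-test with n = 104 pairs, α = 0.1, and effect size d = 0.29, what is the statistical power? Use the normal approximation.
Power ≈ 0.91

Power calculation (paired t-test, normal approximation):
z_β = d · √n - z_{α/2}
z_β = 0.29 · √104 - 1.645
z_β = 0.29 · 10.198 - 1.645
z_β = 1.313

Power = Φ(z_β) = Φ(1.313) ≈ 0.905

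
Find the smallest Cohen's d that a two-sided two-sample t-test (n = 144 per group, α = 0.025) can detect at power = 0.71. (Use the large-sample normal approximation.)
d ≈ 0.33

Minimum detectable effect (two-sample t-test, normal approximation):
d = (z_{α/2} + z_β) / √(n/2)
d = (2.241 + 0.553) / √(144/2)
d = 2.795 / 8.485
d ≈ 0.33

By Cohen's convention (0.2 small / 0.5 medium / 0.8 large): small effect.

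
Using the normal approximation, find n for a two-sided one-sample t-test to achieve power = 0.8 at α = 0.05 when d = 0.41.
n = 47

Sample size formula (one-sample t-test, normal approximation):
n = ((z_{α/2} + z_β) / d)²

z_{α/2} = 1.960 (for α = 0.05, two-sided)
z_β = 0.842 (for power = 0.8)
d = 0.41

n = ((1.960 + 0.842) / 0.41)²
n = (6.834)²
n ≈ 46.70
Round up to the next whole number: n = 47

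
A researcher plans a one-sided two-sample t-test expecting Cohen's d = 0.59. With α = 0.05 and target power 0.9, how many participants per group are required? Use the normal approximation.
n = 50 per group

Sample size formula (two-sample t-test, normal approximation):
n = 2 · ((z_α + z_β) / d)²

z_α = 1.645 (for α = 0.05, one-sided)
z_β = 1.282 (for power = 0.9)
d = 0.59

n = 2 · ((1.645 + 1.282) / 0.59)²
n = 2 · (4.961)²
n ≈ 49.22
Round up to the next whole number: n = 50 per group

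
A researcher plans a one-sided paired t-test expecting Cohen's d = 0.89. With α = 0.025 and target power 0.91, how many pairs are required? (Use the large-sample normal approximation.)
n = 14 pairs

Sample size formula (paired t-test, normal approximation):
n = ((z_α + z_β) / d)²

z_α = 1.960 (for α = 0.025, one-sided)
z_β = 1.341 (for power = 0.91)
d = 0.89

n = ((1.960 + 1.341) / 0.89)²
n = (3.709)²
n ≈ 13.76
Round up to the next whole number: n = 14 pairs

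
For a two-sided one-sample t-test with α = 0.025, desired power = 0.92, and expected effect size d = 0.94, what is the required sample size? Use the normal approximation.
n = 16

Sample size formula (one-sample t-test, normal approximation):
n = ((z_{α/2} + z_β) / d)²

z_{α/2} = 2.241 (for α = 0.025, two-sided)
z_β = 1.405 (for power = 0.92)
d = 0.94

n = ((2.241 + 1.405) / 0.94)²
n = (3.879)²
n ≈ 15.05
Round up to the next whole number: n = 16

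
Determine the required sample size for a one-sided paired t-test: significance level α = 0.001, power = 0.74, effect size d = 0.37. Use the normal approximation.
n = 102 pairs

Sample size formula (paired t-test, normal approximation):
n = ((z_α + z_β) / d)²

z_α = 3.090 (for α = 0.001, one-sided)
z_β = 0.643 (for power = 0.74)
d = 0.37

n = ((3.090 + 0.643) / 0.37)²
n = (10.089)²
n ≈ 101.79
Round up to the next whole number: n = 102 pairs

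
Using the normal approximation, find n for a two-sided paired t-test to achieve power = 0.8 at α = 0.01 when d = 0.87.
n = 16 pairs

Sample size formula (paired t-test, normal approximation):
n = ((z_{α/2} + z_β) / d)²

z_{α/2} = 2.576 (for α = 0.01, two-sided)
z_β = 0.842 (for power = 0.8)
d = 0.87

n = ((2.576 + 0.842) / 0.87)²
n = (3.929)²
n ≈ 15.44
Round up to the next whole number: n = 16 pairs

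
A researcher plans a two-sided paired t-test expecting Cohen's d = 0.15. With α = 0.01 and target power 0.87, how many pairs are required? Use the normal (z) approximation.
n = 610 pairs

Sample size formula (paired t-test, normal approximation):
n = ((z_{α/2} + z_β) / d)²

z_{α/2} = 2.576 (for α = 0.01, two-sided)
z_β = 1.126 (for power = 0.87)
d = 0.15

n = ((2.576 + 1.126) / 0.15)²
n = (24.680)²
n ≈ 609.10
Round up to the next whole number: n = 610 pairs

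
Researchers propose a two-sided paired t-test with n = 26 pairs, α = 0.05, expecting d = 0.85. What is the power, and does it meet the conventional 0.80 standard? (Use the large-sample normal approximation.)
Power ≈ 0.99; the study is adequately powered (power ≥ 0.80)

Power calculation (paired t-test, normal approximation):
z_β = d · √n - z_{α/2}
z_β = 0.85 · √26 - 1.960
z_β = 0.85 · 5.099 - 1.960
z_β = 2.374

Power = Φ(z_β) = Φ(2.374) ≈ 0.991

Effect size d = 0.85 is large by Cohen's convention (0.2/0.5/0.8).

Threshold: power ≥ 0.80 is conventionally adequate.
Power ≈ 0.99 → the study is adequately powered (power ≥ 0.80).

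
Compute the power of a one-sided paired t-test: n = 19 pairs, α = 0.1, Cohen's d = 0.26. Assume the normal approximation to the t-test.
Power ≈ 0.44

Power calculation (paired t-test, normal approximation):
z_β = d · √n - z_α
z_β = 0.26 · √19 - 1.282
z_β = 0.26 · 4.359 - 1.282
z_β = -0.148

Power = Φ(z_β) = Φ(-0.148) ≈ 0.441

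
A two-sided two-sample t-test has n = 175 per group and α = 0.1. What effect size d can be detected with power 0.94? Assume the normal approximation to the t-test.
d ≈ 0.34

Minimum detectable effect (two-sample t-test, normal approximation):
d = (z_{α/2} + z_β) / √(n/2)
d = (1.645 + 1.555) / √(175/2)
d = 3.200 / 9.354
d ≈ 0.34

By Cohen's convention (0.2 small / 0.5 medium / 0.8 large): small effect.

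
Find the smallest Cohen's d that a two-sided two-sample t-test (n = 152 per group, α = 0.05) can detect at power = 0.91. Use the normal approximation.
d ≈ 0.38

Minimum detectable effect (two-sample t-test, normal approximation):
d = (z_{α/2} + z_β) / √(n/2)
d = (1.960 + 1.341) / √(152/2)
d = 3.301 / 8.718
d ≈ 0.38

By Cohen's convention (0.2 small / 0.5 medium / 0.8 large): small effect.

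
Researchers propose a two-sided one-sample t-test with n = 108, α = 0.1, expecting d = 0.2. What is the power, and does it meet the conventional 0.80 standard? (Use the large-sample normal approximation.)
Power ≈ 0.67; the study is underpowered (power < 0.80)

Power calculation (one-sample t-test, normal approximation):
z_β = d · √n - z_{α/2}
z_β = 0.2 · √108 - 1.645
z_β = 0.2 · 10.392 - 1.645
z_β = 0.434

Power = Φ(z_β) = Φ(0.434) ≈ 0.668

Effect size d = 0.2 is small by Cohen's convention (0.2/0.5/0.8).

Threshold: power ≥ 0.80 is conventionally adequate.
Power ≈ 0.67 → the study is underpowered (power < 0.80).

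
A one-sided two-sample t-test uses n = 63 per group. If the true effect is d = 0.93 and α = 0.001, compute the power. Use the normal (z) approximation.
Power ≈ 0.98

Power calculation (two-sample t-test, normal approximation):
z_β = d · √(n/2) - z_α
z_β = 0.93 · √(63/2) - 3.090
z_β = 0.93 · 5.612 - 3.090
z_β = 2.129

Power = Φ(z_β) = Φ(2.129) ≈ 0.983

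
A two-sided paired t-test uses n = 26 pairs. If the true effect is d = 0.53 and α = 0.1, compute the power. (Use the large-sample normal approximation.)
Power ≈ 0.85

Power calculation (paired t-test, normal approximation):
z_β = d · √n - z_{α/2}
z_β = 0.53 · √26 - 1.645
z_β = 0.53 · 5.099 - 1.645
z_β = 1.058

Power = Φ(z_β) = Φ(1.058) ≈ 0.855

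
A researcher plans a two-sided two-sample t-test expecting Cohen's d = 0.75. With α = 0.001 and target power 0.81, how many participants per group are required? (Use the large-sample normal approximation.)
n = 62 per group

Sample size formula (two-sample t-test, normal approximation):
n = 2 · ((z_{α/2} + z_β) / d)²

z_{α/2} = 3.291 (for α = 0.001, two-sided)
z_β = 0.878 (for power = 0.81)
d = 0.75

n = 2 · ((3.291 + 0.878) / 0.75)²
n = 2 · (5.559)²
n ≈ 61.80
Round up to the next whole number: n = 62 per group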